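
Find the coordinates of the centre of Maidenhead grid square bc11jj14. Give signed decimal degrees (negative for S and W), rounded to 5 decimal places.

Field B=1, C=2: +1·20° lon, +2·10° lat → SW at lon -160°, lat -70°.
Square 1, 1: +1·2° lon, +1·1° lat → SW at lon -158°, lat -69°.
Subsquare j=9, j=9: +9·0.0833333° lon, +9·0.0416667° lat → SW at lon -157.25°, lat -68.625°.
Extended square 1, 4: +1·0.00833333° lon, +4·0.00416667° lat → SW at lon -157.242°, lat -68.6083°.
Cell spans 0.00833333° lon × 0.00416667° lat. Centre is SW corner plus half of each.
latitude -68.60625, longitude -157.23750.

-68.60625, -157.23750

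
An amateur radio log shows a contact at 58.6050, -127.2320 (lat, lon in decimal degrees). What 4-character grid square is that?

CO68

Shift to the Maidenhead origin (180°W, 90°S): lon 52.77, lat 148.60.
Field: lon ⌊52.77/20⌋ = 2 → C; lat ⌊148.60/10⌋ = 14 → O.
Square: lon ⌊12.77/2⌋ = 6; lat ⌊8.60/1⌋ = 8.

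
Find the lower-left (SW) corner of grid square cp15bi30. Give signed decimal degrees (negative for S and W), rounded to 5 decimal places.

Field C=2, P=15: +2·20° lon, +15·10° lat → SW at lon -140°, lat 60°.
Square 1, 5: +1·2° lon, +5·1° lat → SW at lon -138°, lat 65°.
Subsquare b=1, i=8: +1·0.0833333° lon, +8·0.0416667° lat → SW at lon -137.917°, lat 65.3333°.
Extended square 3, 0: +3·0.00833333° lon, +0·0.00416667° lat → SW at lon -137.892°, lat 65.3333°.
latitude 65.33333, longitude -137.89167.

65.33333, -137.89167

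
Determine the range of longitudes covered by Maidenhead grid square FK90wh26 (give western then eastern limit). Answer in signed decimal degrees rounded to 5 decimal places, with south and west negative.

-60.15000, -60.14167

Field F=5, K=10: +5·20° lon, +10·10° lat → SW at lon -80°, lat 10°.
Square 9, 0: +9·2° lon, +0·1° lat → SW at lon -62°, lat 10°.
Subsquare w=22, h=7: +22·0.0833333° lon, +7·0.0416667° lat → SW at lon -60.1667°, lat 10.2917°.
Extended square 2, 6: +2·0.00833333° lon, +6·0.00416667° lat → SW at lon -60.15°, lat 10.3167°.
Cell spans 0.00833333° lon × 0.00416667° lat.
west -60.15000, east -60.14167.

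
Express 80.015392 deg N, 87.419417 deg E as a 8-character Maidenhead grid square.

NR30ra03

Offset from 180°W / 90°S: lon 267.41942°, lat 170.01539°.
Field (20°×10°, letters A–R): lon ⌊267.41942/20⌋ = 13 → N; lat ⌊170.01539/10⌋ = 17 → R.
Square (2°×1°, digits 0–9): lon ⌊7.41942/2⌋ = 3; lat ⌊0.01539/1⌋ = 0.
Subsquare (5′×2.5′, letters a–x): lon ⌊1.41942/0.0833333⌋ = 17 → r; lat ⌊0.01539/0.0416667⌋ = 0 → a.
Extended square (30″×15″, digits 0–9): lon ⌊0.00275/0.00833333⌋ = 0; lat ⌊0.01539/0.00416667⌋ = 3.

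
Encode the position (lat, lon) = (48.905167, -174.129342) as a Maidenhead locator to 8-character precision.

AN28wv47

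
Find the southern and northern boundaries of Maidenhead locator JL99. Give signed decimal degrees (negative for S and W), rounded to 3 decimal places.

29.000, 30.000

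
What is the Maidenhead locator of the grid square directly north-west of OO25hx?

Longitude subsquare h = 7; −1 → 6 = g.
Latitude subsquare x = 23; +1 → 24, wraps to 0 = a, carry into square.
Latitude square 5; +1 → 6.

OO26ga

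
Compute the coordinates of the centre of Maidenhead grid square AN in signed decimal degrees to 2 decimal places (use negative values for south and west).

45.00, -170.00

Field A=0, N=13: +0·20° lon, +13·10° lat → SW at lon -180°, lat 40°.
Cell spans 20° lon × 10° lat. Centre is SW corner plus half of each.
latitude 45.00, longitude -170.00.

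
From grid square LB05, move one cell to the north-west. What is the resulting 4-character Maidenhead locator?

KB96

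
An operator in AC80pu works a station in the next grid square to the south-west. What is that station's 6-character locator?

Longitude subsquare p = 15; −1 → 14 = o.
Latitude subsquare u = 20; −1 → 19 = t.

AC80ot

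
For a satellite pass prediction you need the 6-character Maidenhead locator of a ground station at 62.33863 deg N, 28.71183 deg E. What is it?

KP42ii

Add 180° to longitude and 90° to latitude: 208.7118, 152.3386.
Field (20°×10°, letters A–R): lon ⌊208.7118/20⌋ = 10 → K; lat ⌊152.3386/10⌋ = 15 → P.
Square (2°×1°, digits 0–9): lon ⌊8.7118/2⌋ = 4; lat ⌊2.3386/1⌋ = 2.
Subsquare (5′×2.5′, letters a–x): lon ⌊0.7118/0.0833333⌋ = 8 → i; lat ⌊0.3386/0.0416667⌋ = 8 → i.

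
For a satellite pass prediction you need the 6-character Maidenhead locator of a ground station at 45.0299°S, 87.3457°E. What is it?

Offset from 180°W / 90°S: lon 267.3457°, lat 44.9701°.
Field (20°×10°, letters A–R): 267.3457/20 → 13 → N, 44.9701/10 → 4 → E; chars NE.
Square (2°×1°, digits 0–9): 7.3457/2 → 3, 4.9701/1 → 4; chars 34.
Subsquare (5′×2.5′, letters a–x): 1.3457/0.0833333 → 16 → q, 0.9701/0.0416667 → 23 → x; chars qx.

NE34qx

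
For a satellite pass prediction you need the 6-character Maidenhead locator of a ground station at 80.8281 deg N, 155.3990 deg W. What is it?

BR20ht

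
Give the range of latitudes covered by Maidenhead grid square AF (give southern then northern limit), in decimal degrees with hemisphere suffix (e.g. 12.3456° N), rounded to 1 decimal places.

Field A=0, F=5: +0·20° lon, +5·10° lat → SW at lon -180°, lat -40°.
Cell spans 20° lon × 10° lat.
south 40.0° S, north 30.0° S.

40.0° S, 30.0° S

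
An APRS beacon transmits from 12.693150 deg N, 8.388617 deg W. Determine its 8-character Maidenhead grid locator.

IK52tq36

Shift to the Maidenhead origin (180°W, 90°S): lon 171.61138, lat 102.69315.
Field (20°×10°, letters A–R): lon ⌊171.61138/20⌋ = 8 → I; lat ⌊102.69315/10⌋ = 10 → K.
Square (2°×1°, digits 0–9): lon ⌊11.61138/2⌋ = 5; lat ⌊2.69315/1⌋ = 2.
Subsquare (5′×2.5′, letters a–x): lon ⌊1.61138/0.0833333⌋ = 19 → t; lat ⌊0.69315/0.0416667⌋ = 16 → q.
Extended square (30″×15″, digits 0–9): lon ⌊0.02805/0.00833333⌋ = 3; lat ⌊0.02648/0.00416667⌋ = 6.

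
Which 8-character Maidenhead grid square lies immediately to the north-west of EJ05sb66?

Longitude extended square 6; −1 → 5.
Latitude extended square 6; +1 → 7.

EJ05sb57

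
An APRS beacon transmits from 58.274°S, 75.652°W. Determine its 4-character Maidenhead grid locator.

Add 180° to longitude and 90° to latitude: 104.35, 31.73.
Field (20°×10°, letters A–R): lon ⌊104.35/20⌋ = 5 → F; lat ⌊31.73/10⌋ = 3 → D.
Square (2°×1°, digits 0–9): lon ⌊4.35/2⌋ = 2; lat ⌊1.73/1⌋ = 1.

FD21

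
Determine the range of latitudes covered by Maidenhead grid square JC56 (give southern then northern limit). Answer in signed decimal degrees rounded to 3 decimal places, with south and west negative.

-64.000, -63.000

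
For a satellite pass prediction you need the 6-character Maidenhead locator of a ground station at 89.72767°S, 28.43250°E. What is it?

KA40fg

Offset from 180°W / 90°S: lon 208.4325°, lat 0.2723°.
Field: 208.4325/20 → 10 → K, 0.2723/10 → 0 → A; chars KA.
Square: 8.4325/2 → 4, 0.2723/1 → 0; chars 40.
Subsquare: 0.4325/0.0833333 → 5 → f, 0.2723/0.0416667 → 6 → g; chars fg.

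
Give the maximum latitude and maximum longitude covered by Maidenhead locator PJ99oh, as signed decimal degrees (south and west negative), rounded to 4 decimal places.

9.3333, 139.2500

Field P=15, J=9: +15·20° lon, +9·10° lat → SW at lon 120°, lat 0°.
Square 9, 9: +9·2° lon, +9·1° lat → SW at lon 138°, lat 9°.
Subsquare o=14, h=7: +14·0.0833333° lon, +7·0.0416667° lat → SW at lon 139.167°, lat 9.29167°.
Cell spans 0.0833333° lon × 0.0416667° lat. NE corner is SW corner plus one full cell.
latitude 9.3333, longitude 139.2500.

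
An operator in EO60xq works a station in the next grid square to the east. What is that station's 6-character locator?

EO70aq

Longitude subsquare x = 23; +1 → 24, wraps to 0 = a, carry into square.
Longitude square 6; +1 → 7.
The latitude characters are unchanged.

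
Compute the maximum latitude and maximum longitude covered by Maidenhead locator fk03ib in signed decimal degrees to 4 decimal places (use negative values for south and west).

Field F=5, K=10: +5·20° lon, +10·10° lat → SW at lon -80°, lat 10°.
Square 0, 3: +0·2° lon, +3·1° lat → SW at lon -80°, lat 13°.
Subsquare i=8, b=1: +8·0.0833333° lon, +1·0.0416667° lat → SW at lon -79.3333°, lat 13.0417°.
Cell spans 0.0833333° lon × 0.0416667° lat. NE corner is SW corner plus one full cell.
latitude 13.0833, longitude -79.2500.

13.0833, -79.2500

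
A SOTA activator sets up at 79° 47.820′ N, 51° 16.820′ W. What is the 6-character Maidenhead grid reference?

Add 180° to longitude and 90° to latitude: 128.7197, 169.7970.
Field: 128.7197/20 → 6 → G, 169.7970/10 → 16 → Q; chars GQ.
Square: 8.7197/2 → 4, 9.7970/1 → 9; chars 49.
Subsquare: 0.7197/0.0833333 → 8 → i, 0.7970/0.0416667 → 19 → t; chars it.

GQ49it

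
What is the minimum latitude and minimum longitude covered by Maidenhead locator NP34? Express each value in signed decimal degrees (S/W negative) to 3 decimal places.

64.000, 86.000

Field N=13, P=15: +13·20° lon, +15·10° lat → SW at lon 80°, lat 60°.
Square 3, 4: +3·2° lon, +4·1° lat → SW at lon 86°, lat 64°.
latitude 64.000, longitude 86.000.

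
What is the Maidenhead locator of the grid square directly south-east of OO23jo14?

OO23jo23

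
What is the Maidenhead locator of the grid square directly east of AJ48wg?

AJ48xg

Longitude subsquare w = 22; +1 → 23 = x.
The latitude characters are unchanged.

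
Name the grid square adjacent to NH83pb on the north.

NH83pc

Latitude subsquare b = 1; +1 → 2 = c.
The longitude characters are unchanged.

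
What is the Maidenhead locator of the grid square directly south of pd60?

PC69

Latitude square 0; −1 → -1, wraps to 9, carry into field.
Latitude field D = 3; −1 → 2 = C.
The longitude characters are unchanged.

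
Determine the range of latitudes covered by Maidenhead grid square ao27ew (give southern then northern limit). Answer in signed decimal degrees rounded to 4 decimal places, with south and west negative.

57.9167, 57.9583

Field A=0, O=14: +0·20° lon, +14·10° lat → SW at lon -180°, lat 50°.
Square 2, 7: +2·2° lon, +7·1° lat → SW at lon -176°, lat 57°.
Subsquare e=4, w=22: +4·0.0833333° lon, +22·0.0416667° lat → SW at lon -175.667°, lat 57.9167°.
Cell spans 0.0833333° lon × 0.0416667° lat.
south 57.9167, north 57.9583.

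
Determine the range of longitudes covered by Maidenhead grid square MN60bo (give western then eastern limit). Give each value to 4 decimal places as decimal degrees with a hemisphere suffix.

Field M=12, N=13: +12·20° lon, +13·10° lat → SW at lon 60°, lat 40°.
Square 6, 0: +6·2° lon, +0·1° lat → SW at lon 72°, lat 40°.
Subsquare b=1, o=14: +1·0.0833333° lon, +14·0.0416667° lat → SW at lon 72.0833°, lat 40.5833°.
Cell spans 0.0833333° lon × 0.0416667° lat.
west 72.0833° E, east 72.1667° E.

72.0833° E, 72.1667° E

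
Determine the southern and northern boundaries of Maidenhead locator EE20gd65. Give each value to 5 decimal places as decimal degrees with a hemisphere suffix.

49.85417° S, 49.85000° S

Field E=4, E=4: +4·20° lon, +4·10° lat → SW at lon -100°, lat -50°.
Square 2, 0: +2·2° lon, +0·1° lat → SW at lon -96°, lat -50°.
Subsquare g=6, d=3: +6·0.0833333° lon, +3·0.0416667° lat → SW at lon -95.5°, lat -49.875°.
Extended square 6, 5: +6·0.00833333° lon, +5·0.00416667° lat → SW at lon -95.45°, lat -49.8542°.
Cell spans 0.00833333° lon × 0.00416667° lat.
south 49.85417° S, north 49.85000° S.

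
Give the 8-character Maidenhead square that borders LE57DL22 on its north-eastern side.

Longitude extended square 2; +1 → 3.
Latitude extended square 2; +1 → 3.

LE57dl33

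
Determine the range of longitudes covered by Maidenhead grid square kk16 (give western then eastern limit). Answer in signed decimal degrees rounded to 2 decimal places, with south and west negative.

22.00, 24.00

Field K=10, K=10: +10·20° lon, +10·10° lat → SW at lon 20°, lat 10°.
Square 1, 6: +1·2° lon, +6·1° lat → SW at lon 22°, lat 16°.
Cell spans 2° lon × 1° lat.
west 22.00, east 24.00.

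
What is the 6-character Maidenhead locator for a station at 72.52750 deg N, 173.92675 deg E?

RQ62xm

Offset from 180°W / 90°S: lon 353.9267°, lat 162.5275°.
Field: lon ⌊353.9267/20⌋ = 17 → R; lat ⌊162.5275/10⌋ = 16 → Q.
Square: lon ⌊13.9267/2⌋ = 6; lat ⌊2.5275/1⌋ = 2.
Subsquare: lon ⌊1.9267/0.0833333⌋ = 23 → x; lat ⌊0.5275/0.0416667⌋ = 12 → m.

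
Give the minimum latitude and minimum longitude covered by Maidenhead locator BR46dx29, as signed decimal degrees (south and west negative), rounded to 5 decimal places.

86.99583, -151.73333

Field B=1, R=17: +1·20° lon, +17·10° lat → SW at lon -160°, lat 80°.
Square 4, 6: +4·2° lon, +6·1° lat → SW at lon -152°, lat 86°.
Subsquare d=3, x=23: +3·0.0833333° lon, +23·0.0416667° lat → SW at lon -151.75°, lat 86.9583°.
Extended square 2, 9: +2·0.00833333° lon, +9·0.00416667° lat → SW at lon -151.733°, lat 86.9958°.
latitude 86.99583, longitude -151.73333.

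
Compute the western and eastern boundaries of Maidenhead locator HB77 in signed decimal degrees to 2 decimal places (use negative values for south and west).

Field H=7, B=1: +7·20° lon, +1·10° lat → SW at lon -40°, lat -80°.
Square 7, 7: +7·2° lon, +7·1° lat → SW at lon -26°, lat -73°.
Cell spans 2° lon × 1° lat.
west -26.00, east -24.00.

-26.00, -24.00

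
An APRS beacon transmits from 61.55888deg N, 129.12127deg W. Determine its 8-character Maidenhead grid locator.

Offset from 180°W / 90°S: lon 50.87873°, lat 151.55888°.
Field: 50.87873/20 → 2 → C, 151.55888/10 → 15 → P; chars CP.
Square: 10.87873/2 → 5, 1.55888/1 → 1; chars 51.
Subsquare: 0.87873/0.0833333 → 10 → k, 0.55888/0.0416667 → 13 → n; chars kn.
Extended square: 0.04540/0.00833333 → 5, 0.01721/0.00416667 → 4; chars 54.

CP51kn54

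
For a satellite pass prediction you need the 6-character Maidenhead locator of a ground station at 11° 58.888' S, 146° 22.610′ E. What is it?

Add 180° to longitude and 90° to latitude: 326.3768, 78.0185.
Field: 326.3768/20 → 16 → Q, 78.0185/10 → 7 → H; chars QH.
Square: 6.3768/2 → 3, 8.0185/1 → 8; chars 38.
Subsquare: 0.3768/0.0833333 → 4 → e, 0.0185/0.0416667 → 0 → a; chars ea.

QH38ea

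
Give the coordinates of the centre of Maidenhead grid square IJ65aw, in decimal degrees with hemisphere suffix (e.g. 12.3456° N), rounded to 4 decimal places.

Field I=8, J=9: +8·20° lon, +9·10° lat → SW at lon -20°, lat 0°.
Square 6, 5: +6·2° lon, +5·1° lat → SW at lon -8°, lat 5°.
Subsquare a=0, w=22: +0·0.0833333° lon, +22·0.0416667° lat → SW at lon -8°, lat 5.91667°.
Cell spans 0.0833333° lon × 0.0416667° lat. Centre is SW corner plus half of each.
latitude 5.9375° N, longitude 7.9583° W.

5.9375° N, 7.9583° W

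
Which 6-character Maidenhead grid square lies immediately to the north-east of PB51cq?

PB51dr

Longitude subsquare c = 2; +1 → 3 = d.
Latitude subsquare q = 16; +1 → 17 = r.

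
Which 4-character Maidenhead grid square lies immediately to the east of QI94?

Longitude square 9; +1 → 10, wraps to 0, carry into field.
Longitude field Q = 16; +1 → 17 = R.
The latitude characters are unchanged.

RI04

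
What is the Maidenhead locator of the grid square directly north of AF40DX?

Latitude subsquare x = 23; +1 → 24, wraps to 0 = a, carry into square.
Latitude square 0; +1 → 1.
The longitude characters are unchanged.

AF41da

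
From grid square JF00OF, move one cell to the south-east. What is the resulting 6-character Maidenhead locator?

JF00pe

Longitude subsquare o = 14; +1 → 15 = p.
Latitude subsquare f = 5; −1 → 4 = e.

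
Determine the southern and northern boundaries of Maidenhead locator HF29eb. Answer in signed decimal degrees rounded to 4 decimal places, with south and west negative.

Field H=7, F=5: +7·20° lon, +5·10° lat → SW at lon -40°, lat -40°.
Square 2, 9: +2·2° lon, +9·1° lat → SW at lon -36°, lat -31°.
Subsquare e=4, b=1: +4·0.0833333° lon, +1·0.0416667° lat → SW at lon -35.6667°, lat -30.9583°.
Cell spans 0.0833333° lon × 0.0416667° lat.
south -30.9583, north -30.9167.

-30.9583, -30.9167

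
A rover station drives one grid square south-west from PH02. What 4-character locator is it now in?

Longitude square 0; −1 → -1, wraps to 9, carry into field.
Longitude field P = 15; −1 → 14 = O.
Latitude square 2; −1 → 1.

OH91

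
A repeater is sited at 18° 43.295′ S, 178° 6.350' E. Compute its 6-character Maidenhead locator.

Add 180° to longitude and 90° to latitude: 358.1058, 71.2784.
Field: 358.1058/20 → 17 → R, 71.2784/10 → 7 → H; chars RH.
Square: 18.1058/2 → 9, 1.2784/1 → 1; chars 91.
Subsquare: 0.1058/0.0833333 → 1 → b, 0.2784/0.0416667 → 6 → g; chars bg.

RH91bg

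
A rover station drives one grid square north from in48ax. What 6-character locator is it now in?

Latitude subsquare x = 23; +1 → 24, wraps to 0 = a, carry into square.
Latitude square 8; +1 → 9.
The longitude characters are unchanged.

IN49aa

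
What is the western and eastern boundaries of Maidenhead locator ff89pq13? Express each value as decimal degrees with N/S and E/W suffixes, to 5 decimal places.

62.74167° W, 62.73333° W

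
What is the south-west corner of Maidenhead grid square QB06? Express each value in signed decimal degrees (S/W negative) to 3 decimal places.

Field Q=16, B=1: +16·20° lon, +1·10° lat → SW at lon 140°, lat -80°.
Square 0, 6: +0·2° lon, +6·1° lat → SW at lon 140°, lat -74°.
latitude -74.000, longitude 140.000.

-74.000, 140.000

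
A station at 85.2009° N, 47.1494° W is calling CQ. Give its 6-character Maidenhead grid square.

GR65ke

Offset from 180°W / 90°S: lon 132.8506°, lat 175.2009°.
Field: 132.8506/20 → 6 → G, 175.2009/10 → 17 → R; chars GR.
Square: 12.8506/2 → 6, 5.2009/1 → 5; chars 65.
Subsquare: 0.8506/0.0833333 → 10 → k, 0.2009/0.0416667 → 4 → e; chars ke.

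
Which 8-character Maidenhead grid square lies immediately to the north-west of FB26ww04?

FB26vw95

Longitude extended square 0; −1 → -1, wraps to 9, carry into subsquare.
Longitude subsquare w = 22; −1 → 21 = v.
Latitude extended square 4; +1 → 5.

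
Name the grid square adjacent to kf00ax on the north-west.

Longitude subsquare a = 0; −1 → -1, wraps to 23 = x, carry into square.
Longitude square 0; −1 → -1, wraps to 9, carry into field.
Longitude field K = 10; −1 → 9 = J.
Latitude subsquare x = 23; +1 → 24, wraps to 0 = a, carry into square.
Latitude square 0; +1 → 1.

JF91xa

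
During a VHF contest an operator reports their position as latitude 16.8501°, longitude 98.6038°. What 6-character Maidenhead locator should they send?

Offset from 180°W / 90°S: lon 278.6038°, lat 106.8501°.
Field: 278.6038/20 → 13 → N, 106.8501/10 → 10 → K; chars NK.
Square: 18.6038/2 → 9, 6.8501/1 → 6; chars 96.
Subsquare: 0.6038/0.0833333 → 7 → h, 0.8501/0.0416667 → 20 → u; chars hu.

NK96hu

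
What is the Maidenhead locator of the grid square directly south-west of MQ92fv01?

MQ92ev90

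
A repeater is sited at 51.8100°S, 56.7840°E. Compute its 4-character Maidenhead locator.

LD88

Shift to the Maidenhead origin (180°W, 90°S): lon 236.78, lat 38.19.
Field: 236.78/20 → 11 → L, 38.19/10 → 3 → D; chars LD.
Square: 16.78/2 → 8, 8.19/1 → 8; chars 88.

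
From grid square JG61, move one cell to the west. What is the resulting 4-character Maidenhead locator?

JG51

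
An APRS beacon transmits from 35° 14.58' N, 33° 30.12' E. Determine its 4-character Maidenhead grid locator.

KM65

Offset from 180°W / 90°S: lon 213.50°, lat 125.24°.
Field: lon ⌊213.50/20⌋ = 10 → K; lat ⌊125.24/10⌋ = 12 → M.
Square: lon ⌊13.50/2⌋ = 6; lat ⌊5.24/1⌋ = 5.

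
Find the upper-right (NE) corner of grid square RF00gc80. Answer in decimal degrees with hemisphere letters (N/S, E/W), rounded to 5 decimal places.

Field R=17, F=5: +17·20° lon, +5·10° lat → SW at lon 160°, lat -40°.
Square 0, 0: +0·2° lon, +0·1° lat → SW at lon 160°, lat -40°.
Subsquare g=6, c=2: +6·0.0833333° lon, +2·0.0416667° lat → SW at lon 160.5°, lat -39.9167°.
Extended square 8, 0: +8·0.00833333° lon, +0·0.00416667° lat → SW at lon 160.567°, lat -39.9167°.
Cell spans 0.00833333° lon × 0.00416667° lat. NE corner is SW corner plus one full cell.
latitude 39.91250° S, longitude 160.57500° E.

39.91250° S, 160.57500° E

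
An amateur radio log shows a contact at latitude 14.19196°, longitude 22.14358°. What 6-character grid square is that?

Add 180° to longitude and 90° to latitude: 202.1436, 104.1920.
Field: lon ⌊202.1436/20⌋ = 10 → K; lat ⌊104.1920/10⌋ = 10 → K.
Square: lon ⌊2.1436/2⌋ = 1; lat ⌊4.1920/1⌋ = 4.
Subsquare: lon ⌊0.1436/0.0833333⌋ = 1 → b; lat ⌊0.1920/0.0416667⌋ = 4 → e.

KK14be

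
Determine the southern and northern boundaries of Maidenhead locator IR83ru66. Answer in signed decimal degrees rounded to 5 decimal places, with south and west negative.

Field I=8, R=17: +8·20° lon, +17·10° lat → SW at lon -20°, lat 80°.
Square 8, 3: +8·2° lon, +3·1° lat → SW at lon -4°, lat 83°.
Subsquare r=17, u=20: +17·0.0833333° lon, +20·0.0416667° lat → SW at lon -2.58333°, lat 83.8333°.
Extended square 6, 6: +6·0.00833333° lon, +6·0.00416667° lat → SW at lon -2.53333°, lat 83.8583°.
Cell spans 0.00833333° lon × 0.00416667° lat.
south 83.85833, north 83.86250.

83.85833, 83.86250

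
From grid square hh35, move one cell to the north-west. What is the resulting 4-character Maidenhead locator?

HH26

Longitude square 3; −1 → 2.
Latitude square 5; +1 → 6.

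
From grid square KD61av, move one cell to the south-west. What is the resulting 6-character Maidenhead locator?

KD51xu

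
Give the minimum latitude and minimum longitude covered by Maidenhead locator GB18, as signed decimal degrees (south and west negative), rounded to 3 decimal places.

-72.000, -58.000

Field G=6, B=1: +6·20° lon, +1·10° lat → SW at lon -60°, lat -80°.
Square 1, 8: +1·2° lon, +8·1° lat → SW at lon -58°, lat -72°.
latitude -72.000, longitude -58.000.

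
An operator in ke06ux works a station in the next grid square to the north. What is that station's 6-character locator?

KE07ua

Latitude subsquare x = 23; +1 → 24, wraps to 0 = a, carry into square.
Latitude square 6; +1 → 7.
The longitude characters are unchanged.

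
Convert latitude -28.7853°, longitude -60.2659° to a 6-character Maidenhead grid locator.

FG91uf

Shift to the Maidenhead origin (180°W, 90°S): lon 119.7341, lat 61.2147.
Field: lon ⌊119.7341/20⌋ = 5 → F; lat ⌊61.2147/10⌋ = 6 → G.
Square: lon ⌊19.7341/2⌋ = 9; lat ⌊1.2147/1⌋ = 1.
Subsquare: lon ⌊1.7341/0.0833333⌋ = 20 → u; lat ⌊0.2147/0.0416667⌋ = 5 → f.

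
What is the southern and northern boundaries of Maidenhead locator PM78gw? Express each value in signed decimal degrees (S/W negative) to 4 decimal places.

38.9167, 38.9583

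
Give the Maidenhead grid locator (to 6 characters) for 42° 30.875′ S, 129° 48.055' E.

Add 180° to longitude and 90° to latitude: 309.8009, 47.4854.
Field: lon ⌊309.8009/20⌋ = 15 → P; lat ⌊47.4854/10⌋ = 4 → E.
Square: lon ⌊9.8009/2⌋ = 4; lat ⌊7.4854/1⌋ = 7.
Subsquare: lon ⌊1.8009/0.0833333⌋ = 21 → v; lat ⌊0.4854/0.0416667⌋ = 11 → l.

PE47vl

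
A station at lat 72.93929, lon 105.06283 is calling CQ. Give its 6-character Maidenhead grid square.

Add 180° to longitude and 90° to latitude: 285.0628, 162.9393.
Field: lon ⌊285.0628/20⌋ = 14 → O; lat ⌊162.9393/10⌋ = 16 → Q.
Square: lon ⌊5.0628/2⌋ = 2; lat ⌊2.9393/1⌋ = 2.
Subsquare: lon ⌊1.0628/0.0833333⌋ = 12 → m; lat ⌊0.9393/0.0416667⌋ = 22 → w.

OQ22mw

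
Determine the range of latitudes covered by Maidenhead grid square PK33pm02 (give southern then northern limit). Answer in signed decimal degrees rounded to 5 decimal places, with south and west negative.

13.50833, 13.51250

Field P=15, K=10: +15·20° lon, +10·10° lat → SW at lon 120°, lat 10°.
Square 3, 3: +3·2° lon, +3·1° lat → SW at lon 126°, lat 13°.
Subsquare p=15, m=12: +15·0.0833333° lon, +12·0.0416667° lat → SW at lon 127.25°, lat 13.5°.
Extended square 0, 2: +0·0.00833333° lon, +2·0.00416667° lat → SW at lon 127.25°, lat 13.5083°.
Cell spans 0.00833333° lon × 0.00416667° lat.
south 13.50833, north 13.51250.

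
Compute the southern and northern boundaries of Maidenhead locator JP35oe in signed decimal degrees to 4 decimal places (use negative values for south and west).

Field J=9, P=15: +9·20° lon, +15·10° lat → SW at lon 0°, lat 60°.
Square 3, 5: +3·2° lon, +5·1° lat → SW at lon 6°, lat 65°.
Subsquare o=14, e=4: +14·0.0833333° lon, +4·0.0416667° lat → SW at lon 7.16667°, lat 65.1667°.
Cell spans 0.0833333° lon × 0.0416667° lat.
south 65.1667, north 65.2083.

65.1667, 65.2083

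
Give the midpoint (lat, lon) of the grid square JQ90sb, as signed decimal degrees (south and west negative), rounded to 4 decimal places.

70.0625, 19.5417

Field J=9, Q=16: +9·20° lon, +16·10° lat → SW at lon 0°, lat 70°.
Square 9, 0: +9·2° lon, +0·1° lat → SW at lon 18°, lat 70°.
Subsquare s=18, b=1: +18·0.0833333° lon, +1·0.0416667° lat → SW at lon 19.5°, lat 70.0417°.
Cell spans 0.0833333° lon × 0.0416667° lat. Centre is SW corner plus half of each.
latitude 70.0625, longitude 19.5417.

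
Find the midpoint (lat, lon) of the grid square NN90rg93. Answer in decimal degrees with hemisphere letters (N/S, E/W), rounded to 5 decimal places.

40.26458° N, 99.49583° E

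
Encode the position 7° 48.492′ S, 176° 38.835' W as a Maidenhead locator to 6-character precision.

AI12qe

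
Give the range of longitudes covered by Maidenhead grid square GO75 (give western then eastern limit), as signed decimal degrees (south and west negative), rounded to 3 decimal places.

-46.000, -44.000

Field G=6, O=14: +6·20° lon, +14·10° lat → SW at lon -60°, lat 50°.
Square 7, 5: +7·2° lon, +5·1° lat → SW at lon -46°, lat 55°.
Cell spans 2° lon × 1° lat.
west -46.000, east -44.000.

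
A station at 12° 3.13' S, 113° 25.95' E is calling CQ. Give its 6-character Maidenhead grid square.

OH67rw

Offset from 180°W / 90°S: lon 293.4325°, lat 77.9478°.
Field: lon ⌊293.4325/20⌋ = 14 → O; lat ⌊77.9478/10⌋ = 7 → H.
Square: lon ⌊13.4325/2⌋ = 6; lat ⌊7.9478/1⌋ = 7.
Subsquare: lon ⌊1.4325/0.0833333⌋ = 17 → r; lat ⌊0.9478/0.0416667⌋ = 22 → w.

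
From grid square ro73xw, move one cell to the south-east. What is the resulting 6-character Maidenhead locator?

RO83av

Longitude subsquare x = 23; +1 → 24, wraps to 0 = a, carry into square.
Longitude square 7; +1 → 8.
Latitude subsquare w = 22; −1 → 21 = v.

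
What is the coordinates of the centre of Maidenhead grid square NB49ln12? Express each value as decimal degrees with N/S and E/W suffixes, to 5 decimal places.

70.44792° S, 88.92917° E

Field N=13, B=1: +13·20° lon, +1·10° lat → SW at lon 80°, lat -80°.
Square 4, 9: +4·2° lon, +9·1° lat → SW at lon 88°, lat -71°.
Subsquare l=11, n=13: +11·0.0833333° lon, +13·0.0416667° lat → SW at lon 88.9167°, lat -70.4583°.
Extended square 1, 2: +1·0.00833333° lon, +2·0.00416667° lat → SW at lon 88.925°, lat -70.45°.
Cell spans 0.00833333° lon × 0.00416667° lat. Centre is SW corner plus half of each.
latitude 70.44792° S, longitude 88.92917° E.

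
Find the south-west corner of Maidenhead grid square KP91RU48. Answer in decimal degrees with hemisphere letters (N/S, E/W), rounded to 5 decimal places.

Field K=10, P=15: +10·20° lon, +15·10° lat → SW at lon 20°, lat 60°.
Square 9, 1: +9·2° lon, +1·1° lat → SW at lon 38°, lat 61°.
Subsquare r=17, u=20: +17·0.0833333° lon, +20·0.0416667° lat → SW at lon 39.4167°, lat 61.8333°.
Extended square 4, 8: +4·0.00833333° lon, +8·0.00416667° lat → SW at lon 39.45°, lat 61.8667°.
latitude 61.86667° N, longitude 39.45000° E.

61.86667° N, 39.45000° E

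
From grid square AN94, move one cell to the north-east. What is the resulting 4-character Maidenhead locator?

Longitude square 9; +1 → 10, wraps to 0, carry into field.
Longitude field A = 0; +1 → 1 = B.
Latitude square 4; +1 → 5.

BN05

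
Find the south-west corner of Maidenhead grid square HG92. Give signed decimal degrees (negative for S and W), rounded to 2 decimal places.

-28.00, -22.00

Field H=7, G=6: +7·20° lon, +6·10° lat → SW at lon -40°, lat -30°.
Square 9, 2: +9·2° lon, +2·1° lat → SW at lon -22°, lat -28°.
latitude -28.00, longitude -22.00.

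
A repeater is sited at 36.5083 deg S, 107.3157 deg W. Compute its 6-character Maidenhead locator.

DF63il

Offset from 180°W / 90°S: lon 72.6843°, lat 53.4917°.
Field: lon ⌊72.6843/20⌋ = 3 → D; lat ⌊53.4917/10⌋ = 5 → F.
Square: lon ⌊12.6843/2⌋ = 6; lat ⌊3.4917/1⌋ = 3.
Subsquare: lon ⌊0.6843/0.0833333⌋ = 8 → i; lat ⌊0.4917/0.0416667⌋ = 11 → l.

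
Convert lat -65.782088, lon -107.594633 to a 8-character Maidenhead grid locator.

DC64ef82

Add 180° to longitude and 90° to latitude: 72.40537, 24.21791.
Field: lon ⌊72.40537/20⌋ = 3 → D; lat ⌊24.21791/10⌋ = 2 → C.
Square: lon ⌊12.40537/2⌋ = 6; lat ⌊4.21791/1⌋ = 4.
Subsquare: lon ⌊0.40537/0.0833333⌋ = 4 → e; lat ⌊0.21791/0.0416667⌋ = 5 → f.
Extended square: lon ⌊0.07203/0.00833333⌋ = 8; lat ⌊0.00958/0.00416667⌋ = 2.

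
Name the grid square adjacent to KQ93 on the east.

Longitude square 9; +1 → 10, wraps to 0, carry into field.
Longitude field K = 10; +1 → 11 = L.
The latitude characters are unchanged.

LQ03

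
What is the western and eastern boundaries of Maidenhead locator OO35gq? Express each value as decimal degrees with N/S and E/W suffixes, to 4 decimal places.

106.5000° E, 106.5833° E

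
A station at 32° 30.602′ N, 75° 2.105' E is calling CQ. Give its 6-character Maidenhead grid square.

Offset from 180°W / 90°S: lon 255.0351°, lat 122.5100°.
Field (20°×10°, letters A–R): 255.0351/20 → 12 → M, 122.5100/10 → 12 → M; chars MM.
Square (2°×1°, digits 0–9): 15.0351/2 → 7, 2.5100/1 → 2; chars 72.
Subsquare (5′×2.5′, letters a–x): 1.0351/0.0833333 → 12 → m, 0.5100/0.0416667 → 12 → m; chars mm.

MM72mm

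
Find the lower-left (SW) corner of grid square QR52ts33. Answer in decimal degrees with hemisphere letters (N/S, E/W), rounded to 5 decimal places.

82.76250° N, 151.60833° E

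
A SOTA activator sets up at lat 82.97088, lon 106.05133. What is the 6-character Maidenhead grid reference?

OR32ax

Shift to the Maidenhead origin (180°W, 90°S): lon 286.0513, lat 172.9709.
Field (20°×10°, letters A–R): lon ⌊286.0513/20⌋ = 14 → O; lat ⌊172.9709/10⌋ = 17 → R.
Square (2°×1°, digits 0–9): lon ⌊6.0513/2⌋ = 3; lat ⌊2.9709/1⌋ = 2.
Subsquare (5′×2.5′, letters a–x): lon ⌊0.0513/0.0833333⌋ = 0 → a; lat ⌊0.9709/0.0416667⌋ = 23 → x.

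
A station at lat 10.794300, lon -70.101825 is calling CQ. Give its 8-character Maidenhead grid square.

Shift to the Maidenhead origin (180°W, 90°S): lon 109.89817, lat 100.79430.
Field: lon ⌊109.89817/20⌋ = 5 → F; lat ⌊100.79430/10⌋ = 10 → K.
Square: lon ⌊9.89817/2⌋ = 4; lat ⌊0.79430/1⌋ = 0.
Subsquare: lon ⌊1.89817/0.0833333⌋ = 22 → w; lat ⌊0.79430/0.0416667⌋ = 19 → t.
Extended square: lon ⌊0.06484/0.00833333⌋ = 7; lat ⌊0.00263/0.00416667⌋ = 0.

FK40wt70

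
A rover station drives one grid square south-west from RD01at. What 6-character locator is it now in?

Longitude subsquare a = 0; −1 → -1, wraps to 23 = x, carry into square.
Longitude square 0; −1 → -1, wraps to 9, carry into field.
Longitude field R = 17; −1 → 16 = Q.
Latitude subsquare t = 19; −1 → 18 = s.

QD91xs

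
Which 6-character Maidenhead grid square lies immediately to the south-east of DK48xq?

DK58ap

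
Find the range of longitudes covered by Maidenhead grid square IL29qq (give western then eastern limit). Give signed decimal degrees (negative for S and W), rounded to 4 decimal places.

-14.6667, -14.5833

Field I=8, L=11: +8·20° lon, +11·10° lat → SW at lon -20°, lat 20°.
Square 2, 9: +2·2° lon, +9·1° lat → SW at lon -16°, lat 29°.
Subsquare q=16, q=16: +16·0.0833333° lon, +16·0.0416667° lat → SW at lon -14.6667°, lat 29.6667°.
Cell spans 0.0833333° lon × 0.0416667° lat.
west -14.6667, east -14.5833.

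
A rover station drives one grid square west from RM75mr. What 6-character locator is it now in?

RM75lr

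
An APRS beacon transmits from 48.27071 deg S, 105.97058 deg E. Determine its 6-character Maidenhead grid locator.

OE21xr

Add 180° to longitude and 90° to latitude: 285.9706, 41.7293.
Field (20°×10°, letters A–R): 285.9706/20 → 14 → O, 41.7293/10 → 4 → E; chars OE.
Square (2°×1°, digits 0–9): 5.9706/2 → 2, 1.7293/1 → 1; chars 21.
Subsquare (5′×2.5′, letters a–x): 1.9706/0.0833333 → 23 → x, 0.7293/0.0416667 → 17 → r; chars xr.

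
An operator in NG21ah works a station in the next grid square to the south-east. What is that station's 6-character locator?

NG21bg

Longitude subsquare a = 0; +1 → 1 = b.
Latitude subsquare h = 7; −1 → 6 = g.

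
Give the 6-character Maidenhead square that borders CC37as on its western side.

CC27xs

Longitude subsquare a = 0; −1 → -1, wraps to 23 = x, carry into square.
Longitude square 3; −1 → 2.
The latitude characters are unchanged.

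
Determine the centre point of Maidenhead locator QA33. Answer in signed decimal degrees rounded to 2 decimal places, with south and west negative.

-86.50, 147.00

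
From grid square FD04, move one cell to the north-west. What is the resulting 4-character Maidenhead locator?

Longitude square 0; −1 → -1, wraps to 9, carry into field.
Longitude field F = 5; −1 → 4 = E.
Latitude square 4; +1 → 5.

ED95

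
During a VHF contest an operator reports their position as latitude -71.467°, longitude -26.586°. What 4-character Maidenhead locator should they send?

Add 180° to longitude and 90° to latitude: 153.41, 18.53.
Field: 153.41/20 → 7 → H, 18.53/10 → 1 → B; chars HB.
Square: 13.41/2 → 6, 8.53/1 → 8; chars 68.

HB68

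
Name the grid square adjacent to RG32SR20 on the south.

Latitude extended square 0; −1 → -1, wraps to 9, carry into subsquare.
Latitude subsquare r = 17; −1 → 16 = q.
The longitude characters are unchanged.

RG32sq29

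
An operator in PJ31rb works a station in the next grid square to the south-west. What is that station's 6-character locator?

Longitude subsquare r = 17; −1 → 16 = q.
Latitude subsquare b = 1; −1 → 0 = a.

PJ31qa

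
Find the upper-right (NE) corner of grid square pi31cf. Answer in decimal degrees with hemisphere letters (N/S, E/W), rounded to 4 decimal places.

Field P=15, I=8: +15·20° lon, +8·10° lat → SW at lon 120°, lat -10°.
Square 3, 1: +3·2° lon, +1·1° lat → SW at lon 126°, lat -9°.
Subsquare c=2, f=5: +2·0.0833333° lon, +5·0.0416667° lat → SW at lon 126.167°, lat -8.79167°.
Cell spans 0.0833333° lon × 0.0416667° lat. NE corner is SW corner plus one full cell.
latitude 8.7500° S, longitude 126.2500° E.

8.7500° S, 126.2500° E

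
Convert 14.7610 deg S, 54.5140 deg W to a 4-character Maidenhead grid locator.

GH25

Add 180° to longitude and 90° to latitude: 125.49, 75.24.
Field (20°×10°, letters A–R): 125.49/20 → 6 → G, 75.24/10 → 7 → H; chars GH.
Square (2°×1°, digits 0–9): 5.49/2 → 2, 5.24/1 → 5; chars 25.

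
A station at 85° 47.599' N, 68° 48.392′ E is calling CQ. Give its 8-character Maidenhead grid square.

MR45jt60

Shift to the Maidenhead origin (180°W, 90°S): lon 248.80653, lat 175.79332.
Field: 248.80653/20 → 12 → M, 175.79332/10 → 17 → R; chars MR.
Square: 8.80653/2 → 4, 5.79332/1 → 5; chars 45.
Subsquare: 0.80653/0.0833333 → 9 → j, 0.79332/0.0416667 → 19 → t; chars jt.
Extended square: 0.05653/0.00833333 → 6, 0.00165/0.00416667 → 0; chars 60.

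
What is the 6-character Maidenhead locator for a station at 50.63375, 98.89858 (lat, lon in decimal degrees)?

NO90kp

Offset from 180°W / 90°S: lon 278.8986°, lat 140.6337°.
Field: 278.8986/20 → 13 → N, 140.6337/10 → 14 → O; chars NO.
Square: 18.8986/2 → 9, 0.6337/1 → 0; chars 90.
Subsquare: 0.8986/0.0833333 → 10 → k, 0.6337/0.0416667 → 15 → p; chars kp.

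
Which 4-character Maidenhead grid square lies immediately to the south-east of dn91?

EN00

Longitude square 9; +1 → 10, wraps to 0, carry into field.
Longitude field D = 3; +1 → 4 = E.
Latitude square 1; −1 → 0.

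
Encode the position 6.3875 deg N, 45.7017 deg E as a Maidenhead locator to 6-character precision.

Offset from 180°W / 90°S: lon 225.7017°, lat 96.3875°.
Field: 225.7017/20 → 11 → L, 96.3875/10 → 9 → J; chars LJ.
Square: 5.7017/2 → 2, 6.3875/1 → 6; chars 26.
Subsquare: 1.7017/0.0833333 → 20 → u, 0.3875/0.0416667 → 9 → j; chars uj.

LJ26uj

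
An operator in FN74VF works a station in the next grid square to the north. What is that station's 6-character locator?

FN74vg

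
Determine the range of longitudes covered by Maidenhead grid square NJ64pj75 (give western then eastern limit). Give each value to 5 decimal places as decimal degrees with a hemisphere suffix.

Field N=13, J=9: +13·20° lon, +9·10° lat → SW at lon 80°, lat 0°.
Square 6, 4: +6·2° lon, +4·1° lat → SW at lon 92°, lat 4°.
Subsquare p=15, j=9: +15·0.0833333° lon, +9·0.0416667° lat → SW at lon 93.25°, lat 4.375°.
Extended square 7, 5: +7·0.00833333° lon, +5·0.00416667° lat → SW at lon 93.3083°, lat 4.39583°.
Cell spans 0.00833333° lon × 0.00416667° lat.
west 93.30833° E, east 93.31667° E.

93.30833° E, 93.31667° E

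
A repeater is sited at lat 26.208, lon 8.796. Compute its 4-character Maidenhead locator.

JL46

Shift to the Maidenhead origin (180°W, 90°S): lon 188.80, lat 116.21.
Field: lon ⌊188.80/20⌋ = 9 → J; lat ⌊116.21/10⌋ = 11 → L.
Square: lon ⌊8.80/2⌋ = 4; lat ⌊6.21/1⌋ = 6.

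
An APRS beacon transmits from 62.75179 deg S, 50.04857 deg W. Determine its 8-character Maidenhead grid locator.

GC47xf49

Shift to the Maidenhead origin (180°W, 90°S): lon 129.95143, lat 27.24821.
Field (20°×10°, letters A–R): 129.95143/20 → 6 → G, 27.24821/10 → 2 → C; chars GC.
Square (2°×1°, digits 0–9): 9.95143/2 → 4, 7.24821/1 → 7; chars 47.
Subsquare (5′×2.5′, letters a–x): 1.95143/0.0833333 → 23 → x, 0.24821/0.0416667 → 5 → f; chars xf.
Extended square (30″×15″, digits 0–9): 0.03476/0.00833333 → 4, 0.03988/0.00416667 → 9; chars 49.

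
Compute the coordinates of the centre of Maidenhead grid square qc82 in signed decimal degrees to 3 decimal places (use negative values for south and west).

Field Q=16, C=2: +16·20° lon, +2·10° lat → SW at lon 140°, lat -70°.
Square 8, 2: +8·2° lon, +2·1° lat → SW at lon 156°, lat -68°.
Cell spans 2° lon × 1° lat. Centre is SW corner plus half of each.
latitude -67.500, longitude 157.000.

-67.500, 157.000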